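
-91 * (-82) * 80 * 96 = 57308160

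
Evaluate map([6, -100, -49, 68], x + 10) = 6+10=16, -100+10=-90, -49+10=-39, 68+10=78
= [16, -90, -39, 78]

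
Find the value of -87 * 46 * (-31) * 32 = 3969984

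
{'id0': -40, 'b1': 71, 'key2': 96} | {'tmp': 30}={'id0': -40, 'b1': 71, 'key2': 96, 'tmp': 30}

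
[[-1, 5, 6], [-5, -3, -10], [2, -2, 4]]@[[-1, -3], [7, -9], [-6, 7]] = C[0][0] = (-1)*(-1) + (5)*(7) + (6)*(-6) = 0
C[0][1] = (-1)*(-3) + (5)*(-9) + (6)*(7) = 0
C[1][0] = (-5)*(-1) + (-3)*(7) + (-10)*(-6) = 44
C[1][1] = (-5)*(-3) + (-3)*(-9) + (-10)*(7) = -28
C[2][0] = (2)*(-1) + (-2)*(7) + (4)*(-6) = -40
C[2][1] = (2)*(-3) + (-2)*(-9) + (4)*(7) = 40
= [[0, 0], [44, -28], [-40, 40]]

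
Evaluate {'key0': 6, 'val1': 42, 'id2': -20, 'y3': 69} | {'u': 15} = {'key0': 6, 'val1': 42, 'id2': -20, 'y3': 69, 'u': 15}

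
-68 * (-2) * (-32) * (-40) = 174080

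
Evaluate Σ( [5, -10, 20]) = 5 + -10 + 20
= 15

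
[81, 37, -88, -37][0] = 81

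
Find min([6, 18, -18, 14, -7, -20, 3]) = -20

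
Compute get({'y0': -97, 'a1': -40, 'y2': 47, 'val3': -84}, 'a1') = -40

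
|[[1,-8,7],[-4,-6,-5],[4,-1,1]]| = (1)*(1)*det([[-6, -5], [-1, 1]]) + (-1)*(-8)*det([[-4, -5], [4, 1]]) + (1)*(7)*det([[-4, -6], [4, -1]])
= -11 + 128 + 196
= 313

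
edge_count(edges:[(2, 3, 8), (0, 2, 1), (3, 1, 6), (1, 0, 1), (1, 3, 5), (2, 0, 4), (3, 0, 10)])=7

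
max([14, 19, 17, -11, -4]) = 19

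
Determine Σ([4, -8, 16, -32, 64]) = 44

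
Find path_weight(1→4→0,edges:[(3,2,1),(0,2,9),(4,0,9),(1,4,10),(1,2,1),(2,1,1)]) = 19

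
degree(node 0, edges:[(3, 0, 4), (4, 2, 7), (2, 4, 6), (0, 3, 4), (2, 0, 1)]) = incident: (3,0), (0,3), (2,0)
= 3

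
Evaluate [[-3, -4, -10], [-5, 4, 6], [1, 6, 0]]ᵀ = [[-3, -5, 1], [-4, 4, 6], [-10, 6, 0]]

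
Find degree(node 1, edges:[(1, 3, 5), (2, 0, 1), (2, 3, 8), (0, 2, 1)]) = 1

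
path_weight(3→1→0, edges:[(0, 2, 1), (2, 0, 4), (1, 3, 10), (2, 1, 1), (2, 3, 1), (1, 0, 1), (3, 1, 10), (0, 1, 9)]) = w(3→1)=10 + w(1→0)=1
= 11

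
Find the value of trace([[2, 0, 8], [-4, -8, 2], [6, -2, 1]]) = -5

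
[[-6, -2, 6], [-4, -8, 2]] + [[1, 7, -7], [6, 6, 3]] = [[-5, 5, -1], [2, -2, 5]]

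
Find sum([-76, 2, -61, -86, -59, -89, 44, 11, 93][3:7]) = slice → [-86, -59, -89, 44]
(-86) + (-59) + (-89) + 44
= -190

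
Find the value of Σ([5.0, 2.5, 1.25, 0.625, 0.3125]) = 9.6875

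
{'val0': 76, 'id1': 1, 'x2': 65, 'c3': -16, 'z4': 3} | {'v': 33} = {'val0': 76, 'id1': 1, 'x2': 65, 'c3': -16, 'z4': 3, 'v': 33}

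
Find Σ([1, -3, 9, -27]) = 1 + -3 + 9 + -27
= -20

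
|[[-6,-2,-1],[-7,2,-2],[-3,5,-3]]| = 35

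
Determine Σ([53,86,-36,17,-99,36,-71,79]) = 53 + 86 + (-36) + 17 + (-99) + 36 + (-71) + 79
= 65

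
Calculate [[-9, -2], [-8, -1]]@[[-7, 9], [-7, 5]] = [[77, -91], [63, -77]]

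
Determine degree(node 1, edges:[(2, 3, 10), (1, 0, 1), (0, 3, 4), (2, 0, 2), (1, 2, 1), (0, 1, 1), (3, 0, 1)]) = 3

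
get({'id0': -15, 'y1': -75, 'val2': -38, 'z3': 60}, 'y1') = -75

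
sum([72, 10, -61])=72 + 10 + (-61)
= 21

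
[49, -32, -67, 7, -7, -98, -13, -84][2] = -67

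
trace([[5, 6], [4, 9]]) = 14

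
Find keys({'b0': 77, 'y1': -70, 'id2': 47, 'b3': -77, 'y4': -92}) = ['b0', 'y1', 'id2', 'b3', 'y4']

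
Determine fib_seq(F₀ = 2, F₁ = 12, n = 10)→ [2, 12, 14, 26, 40, 66, 106, 172, 278, 450]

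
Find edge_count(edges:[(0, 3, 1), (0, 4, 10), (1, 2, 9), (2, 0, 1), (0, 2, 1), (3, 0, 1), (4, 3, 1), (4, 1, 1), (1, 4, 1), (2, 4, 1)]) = 10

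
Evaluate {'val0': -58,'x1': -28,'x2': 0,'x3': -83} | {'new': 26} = {'val0': -58, 'x1': -28, 'x2': 0, 'x3': -83, 'new': 26}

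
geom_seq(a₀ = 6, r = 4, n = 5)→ a_0 = 6*4^0 = 6
a_1 = 6*4^1 = 24
a_2 = 6*4^2 = 96
...
= [6, 24, 96, 384, 1536]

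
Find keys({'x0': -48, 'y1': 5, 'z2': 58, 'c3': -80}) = ['x0', 'y1', 'z2', 'c3']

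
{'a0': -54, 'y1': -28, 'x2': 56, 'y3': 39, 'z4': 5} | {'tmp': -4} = {'a0': -54, 'y1': -28, 'x2': 56, 'y3': 39, 'z4': 5, 'tmp': -4}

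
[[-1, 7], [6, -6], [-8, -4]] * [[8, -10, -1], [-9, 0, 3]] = C[0][0] = (-1)*(8) + (7)*(-9) = -71
C[0][1] = (-1)*(-10) + (7)*(0) = 10
C[0][2] = (-1)*(-1) + (7)*(3) = 22
C[1][0] = (6)*(8) + (-6)*(-9) = 102
C[1][1] = (6)*(-10) + (-6)*(0) = -60
C[1][2] = (6)*(-1) + (-6)*(3) = -24
... (3 more cells)
= [[-71, 10, 22], [102, -60, -24], [-28, 80, -4]]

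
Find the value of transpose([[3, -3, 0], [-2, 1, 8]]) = [[3, -2], [-3, 1], [0, 8]]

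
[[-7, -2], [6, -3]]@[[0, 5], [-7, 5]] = [[14, -45], [21, 15]]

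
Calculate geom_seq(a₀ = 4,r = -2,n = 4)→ a_0 = 4*(-2)^0 = 4
a_1 = 4*(-2)^1 = -8
a_2 = 4*(-2)^2 = 16
...
= [4, -8, 16, -32]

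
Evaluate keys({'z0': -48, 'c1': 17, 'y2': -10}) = ['z0', 'c1', 'y2']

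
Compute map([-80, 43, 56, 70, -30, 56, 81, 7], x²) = (-80)²=6400, (43)²=1849, (56)²=3136, (70)²=4900, (-30)²=900, (56)²=3136, (81)²=6561, (7)²=49
= [6400, 1849, 3136, 4900, 900, 3136, 6561, 49]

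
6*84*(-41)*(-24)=495936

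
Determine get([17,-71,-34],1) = -71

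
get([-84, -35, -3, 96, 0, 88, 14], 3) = 96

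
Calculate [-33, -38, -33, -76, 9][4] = 9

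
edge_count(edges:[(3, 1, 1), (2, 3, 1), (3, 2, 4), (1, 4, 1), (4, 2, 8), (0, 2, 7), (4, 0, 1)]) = 7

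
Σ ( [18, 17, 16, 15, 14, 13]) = 93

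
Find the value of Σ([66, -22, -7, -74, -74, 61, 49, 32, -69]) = -38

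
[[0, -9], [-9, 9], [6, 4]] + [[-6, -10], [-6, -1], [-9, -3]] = [[-6, -19], [-15, 8], [-3, 1]]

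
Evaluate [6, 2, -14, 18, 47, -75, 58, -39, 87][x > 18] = keep x where x > 18: 6✗, 2✗, -14✗, 18✗, 47✓, -75✗, 58✓, -39✗, 87✓
= [47, 58, 87]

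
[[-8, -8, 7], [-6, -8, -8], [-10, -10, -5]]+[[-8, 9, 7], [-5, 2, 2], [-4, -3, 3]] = [[-16, 1, 14], [-11, -6, -6], [-14, -13, -2]]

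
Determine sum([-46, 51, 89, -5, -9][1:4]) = slice → [51, 89, -5]
51 + 89 + (-5)
= 135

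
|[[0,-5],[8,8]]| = 40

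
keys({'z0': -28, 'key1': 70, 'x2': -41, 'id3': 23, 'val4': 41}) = ['z0', 'key1', 'x2', 'id3', 'val4']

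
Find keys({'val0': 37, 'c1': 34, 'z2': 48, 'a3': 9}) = ['val0', 'c1', 'z2', 'a3']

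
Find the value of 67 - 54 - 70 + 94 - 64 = -27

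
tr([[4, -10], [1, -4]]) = 0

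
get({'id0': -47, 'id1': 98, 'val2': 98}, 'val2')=98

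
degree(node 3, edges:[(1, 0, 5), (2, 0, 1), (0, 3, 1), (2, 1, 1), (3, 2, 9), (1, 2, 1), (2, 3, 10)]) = incident: (0,3), (3,2), (2,3)
= 3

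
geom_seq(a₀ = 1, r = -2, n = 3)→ a_0 = 1*(-2)^0 = 1
a_1 = 1*(-2)^1 = -2
a_2 = 1*(-2)^2 = 4
= [1, -2, 4]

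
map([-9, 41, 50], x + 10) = -9+10=1, 41+10=51, 50+10=60
= [1, 51, 60]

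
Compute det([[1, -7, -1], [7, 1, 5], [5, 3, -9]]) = (1)*(1)*det([[1, 5], [3, -9]]) + (-1)*(-7)*det([[7, 5], [5, -9]]) + (1)*(-1)*det([[7, 1], [5, 3]])
= -24 + -616 + -16
= -656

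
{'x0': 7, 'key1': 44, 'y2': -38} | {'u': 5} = {'x0': 7, 'key1': 44, 'y2': -38, 'u': 5}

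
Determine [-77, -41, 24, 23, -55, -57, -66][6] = -66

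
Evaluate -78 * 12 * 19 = -17784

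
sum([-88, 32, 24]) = (-88) + 32 + 24
= -32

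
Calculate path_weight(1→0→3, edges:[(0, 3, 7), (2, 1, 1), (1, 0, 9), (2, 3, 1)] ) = w(1→0)=9 + w(0→3)=7
= 16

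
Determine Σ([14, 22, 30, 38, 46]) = 14 + 22 + 30 + 38 + 46
= 150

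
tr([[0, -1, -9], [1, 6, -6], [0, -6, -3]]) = 3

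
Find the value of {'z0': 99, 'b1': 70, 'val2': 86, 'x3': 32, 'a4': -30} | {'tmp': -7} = {'z0': 99, 'b1': 70, 'val2': 86, 'x3': 32, 'a4': -30, 'tmp': -7}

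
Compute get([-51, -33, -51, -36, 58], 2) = -51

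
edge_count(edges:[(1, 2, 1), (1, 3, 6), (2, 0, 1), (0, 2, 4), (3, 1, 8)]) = 5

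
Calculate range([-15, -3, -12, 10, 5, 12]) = 27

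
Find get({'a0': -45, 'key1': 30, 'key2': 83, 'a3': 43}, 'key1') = 30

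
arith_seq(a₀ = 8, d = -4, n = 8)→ [8, 4, 0, -4, -8, -12, -16, -20]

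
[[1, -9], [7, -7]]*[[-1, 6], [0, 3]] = [[-1, -21], [-7, 21]]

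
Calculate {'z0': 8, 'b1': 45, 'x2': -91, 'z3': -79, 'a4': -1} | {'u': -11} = {'z0': 8, 'b1': 45, 'x2': -91, 'z3': -79, 'a4': -1, 'u': -11}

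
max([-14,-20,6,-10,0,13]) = 13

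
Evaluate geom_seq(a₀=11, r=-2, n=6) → [11, -22, 44, -88, 176, -352]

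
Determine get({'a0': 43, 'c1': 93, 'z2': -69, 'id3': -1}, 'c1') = 93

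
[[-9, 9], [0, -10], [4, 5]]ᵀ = [[-9, 0, 4], [9, -10, 5]]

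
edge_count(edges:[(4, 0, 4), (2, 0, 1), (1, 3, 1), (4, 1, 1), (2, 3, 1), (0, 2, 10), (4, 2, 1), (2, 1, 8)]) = 8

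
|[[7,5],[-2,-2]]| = -4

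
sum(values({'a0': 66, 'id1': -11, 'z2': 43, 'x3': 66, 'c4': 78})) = 66 + (-11) + 43 + 66 + 78
= 242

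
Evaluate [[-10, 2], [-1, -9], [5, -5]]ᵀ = [[-10, -1, 5], [2, -9, -5]]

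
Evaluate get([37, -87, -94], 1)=-87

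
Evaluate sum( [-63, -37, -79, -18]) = -197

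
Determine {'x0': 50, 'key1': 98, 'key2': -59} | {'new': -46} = {'x0': 50, 'key1': 98, 'key2': -59, 'new': -46}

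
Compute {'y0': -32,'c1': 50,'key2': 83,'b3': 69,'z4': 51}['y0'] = -32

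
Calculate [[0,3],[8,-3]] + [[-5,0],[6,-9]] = [[-5, 3], [14, -12]]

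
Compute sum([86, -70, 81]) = 86 + (-70) + 81
= 97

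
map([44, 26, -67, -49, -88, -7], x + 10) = [54, 36, -57, -39, -78, 3]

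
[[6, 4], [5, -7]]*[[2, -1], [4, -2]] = [[28, -14], [-18, 9]]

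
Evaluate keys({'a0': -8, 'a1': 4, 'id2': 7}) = ['a0', 'a1', 'id2']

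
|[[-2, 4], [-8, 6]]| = (-2)*(6) - (4)*(-8)
= 20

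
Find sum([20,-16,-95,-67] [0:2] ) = 4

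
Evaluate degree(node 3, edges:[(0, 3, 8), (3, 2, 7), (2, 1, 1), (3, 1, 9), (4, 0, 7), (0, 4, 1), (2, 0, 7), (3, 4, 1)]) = 4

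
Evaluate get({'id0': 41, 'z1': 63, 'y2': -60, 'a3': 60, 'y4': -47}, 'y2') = -60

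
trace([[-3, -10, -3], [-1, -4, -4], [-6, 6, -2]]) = diagonal: (-3) + (-4) + (-2)
= -9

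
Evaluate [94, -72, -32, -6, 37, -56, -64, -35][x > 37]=[94]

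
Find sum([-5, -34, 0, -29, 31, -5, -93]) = -135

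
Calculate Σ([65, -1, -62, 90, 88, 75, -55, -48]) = 65 + (-1) + (-62) + 90 + 88 + 75 + (-55) + (-48)
= 152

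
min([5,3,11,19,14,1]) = 1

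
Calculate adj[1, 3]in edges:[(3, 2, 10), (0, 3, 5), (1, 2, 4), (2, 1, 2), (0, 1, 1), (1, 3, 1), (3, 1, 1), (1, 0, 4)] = 1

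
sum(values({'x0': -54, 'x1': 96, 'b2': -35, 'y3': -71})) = (-54) + 96 + (-35) + (-71)
= -64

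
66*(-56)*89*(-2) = 657888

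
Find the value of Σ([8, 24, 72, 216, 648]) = 968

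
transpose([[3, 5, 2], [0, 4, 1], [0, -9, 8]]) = [[3, 0, 0], [5, 4, -9], [2, 1, 8]]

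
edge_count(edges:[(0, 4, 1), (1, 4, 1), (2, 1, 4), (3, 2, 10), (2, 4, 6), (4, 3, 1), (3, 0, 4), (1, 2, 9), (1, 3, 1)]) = 9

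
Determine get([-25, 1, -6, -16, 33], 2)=-6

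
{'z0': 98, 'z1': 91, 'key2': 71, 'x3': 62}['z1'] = 91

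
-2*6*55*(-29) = 19140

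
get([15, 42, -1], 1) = 42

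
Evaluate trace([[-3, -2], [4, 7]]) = 4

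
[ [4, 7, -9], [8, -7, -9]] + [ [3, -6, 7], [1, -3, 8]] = [[7, 1, -2], [9, -10, -1]]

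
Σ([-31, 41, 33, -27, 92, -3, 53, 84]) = (-31) + 41 + 33 + (-27) + 92 + (-3) + 53 + 84
= 242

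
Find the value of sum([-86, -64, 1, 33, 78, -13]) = (-86) + (-64) + 1 + 33 + 78 + (-13)
= -51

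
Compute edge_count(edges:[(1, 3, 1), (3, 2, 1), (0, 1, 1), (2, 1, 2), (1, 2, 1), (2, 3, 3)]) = 6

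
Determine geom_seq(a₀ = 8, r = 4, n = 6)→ a_0 = 8*4^0 = 8
a_1 = 8*4^1 = 32
a_2 = 8*4^2 = 128
...
= [8, 32, 128, 512, 2048, 8192]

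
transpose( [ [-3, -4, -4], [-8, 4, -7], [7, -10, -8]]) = [[-3, -8, 7], [-4, 4, -10], [-4, -7, -8]]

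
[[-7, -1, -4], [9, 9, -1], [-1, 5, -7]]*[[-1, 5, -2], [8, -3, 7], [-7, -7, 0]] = [[27, -4, 7], [70, 25, 45], [90, 29, 37]]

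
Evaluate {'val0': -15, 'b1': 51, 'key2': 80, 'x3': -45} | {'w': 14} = {'val0': -15, 'b1': 51, 'key2': 80, 'x3': -45, 'w': 14}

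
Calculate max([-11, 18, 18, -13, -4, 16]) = 18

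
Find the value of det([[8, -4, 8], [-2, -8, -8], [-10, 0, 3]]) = -1176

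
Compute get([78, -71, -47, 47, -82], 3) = 47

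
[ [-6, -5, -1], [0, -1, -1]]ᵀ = [[-6, 0], [-5, -1], [-1, -1]]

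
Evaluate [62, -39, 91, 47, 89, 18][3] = 47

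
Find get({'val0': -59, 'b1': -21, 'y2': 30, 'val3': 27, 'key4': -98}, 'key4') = -98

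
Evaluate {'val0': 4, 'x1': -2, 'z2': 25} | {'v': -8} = {'val0': 4, 'x1': -2, 'z2': 25, 'v': -8}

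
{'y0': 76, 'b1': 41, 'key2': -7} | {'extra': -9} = {'y0': 76, 'b1': 41, 'key2': -7, 'extra': -9}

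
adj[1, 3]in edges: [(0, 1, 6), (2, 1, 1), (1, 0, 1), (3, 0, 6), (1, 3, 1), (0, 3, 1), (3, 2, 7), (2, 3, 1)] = 1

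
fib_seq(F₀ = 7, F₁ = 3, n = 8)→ [7, 3, 10, 13, 23, 36, 59, 95]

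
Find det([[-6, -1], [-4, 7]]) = -46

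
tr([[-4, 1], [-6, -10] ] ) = diagonal: (-4) + (-10)
= -14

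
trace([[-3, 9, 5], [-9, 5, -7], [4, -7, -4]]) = -2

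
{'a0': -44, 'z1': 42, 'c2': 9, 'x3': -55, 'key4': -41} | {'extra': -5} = {'a0': -44, 'z1': 42, 'c2': 9, 'x3': -55, 'key4': -41, 'extra': -5}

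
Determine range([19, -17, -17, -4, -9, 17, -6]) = 36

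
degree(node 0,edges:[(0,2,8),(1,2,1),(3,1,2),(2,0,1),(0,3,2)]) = 3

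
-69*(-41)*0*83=0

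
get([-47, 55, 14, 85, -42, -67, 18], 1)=55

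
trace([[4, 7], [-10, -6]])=diagonal: 4 + (-6)
= -2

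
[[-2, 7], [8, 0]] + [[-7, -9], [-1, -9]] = [[-9, -2], [7, -9]]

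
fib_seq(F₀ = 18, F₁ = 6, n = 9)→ [18, 6, 24, 30, 54, 84, 138, 222, 360]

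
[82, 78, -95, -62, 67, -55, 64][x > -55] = [82, 78, 67, 64]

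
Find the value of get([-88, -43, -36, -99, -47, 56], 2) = -36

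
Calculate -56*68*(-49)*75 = 13994400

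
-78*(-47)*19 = 69654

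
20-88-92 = -160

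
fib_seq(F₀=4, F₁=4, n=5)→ [4, 4, 8, 12, 20]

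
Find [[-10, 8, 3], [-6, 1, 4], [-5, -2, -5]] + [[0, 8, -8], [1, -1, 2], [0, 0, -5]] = [[-10, 16, -5], [-5, 0, 6], [-5, -2, -10]]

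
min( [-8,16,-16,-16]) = -16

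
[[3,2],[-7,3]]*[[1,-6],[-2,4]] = C[0][0] = (3)*(1) + (2)*(-2) = -1
C[0][1] = (3)*(-6) + (2)*(4) = -10
C[1][0] = (-7)*(1) + (3)*(-2) = -13
C[1][1] = (-7)*(-6) + (3)*(4) = 54
= [[-1, -10], [-13, 54]]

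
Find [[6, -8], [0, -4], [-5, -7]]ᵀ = [[6, 0, -5], [-8, -4, -7]]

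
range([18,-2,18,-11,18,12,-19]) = 37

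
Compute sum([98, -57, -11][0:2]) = slice → [98, -57]
98 + (-57)
= 41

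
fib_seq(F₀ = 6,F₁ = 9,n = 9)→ [6, 9, 15, 24, 39, 63, 102, 165, 267]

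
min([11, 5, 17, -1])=-1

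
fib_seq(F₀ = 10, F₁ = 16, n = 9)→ [10, 16, 26, 42, 68, 110, 178, 288, 466]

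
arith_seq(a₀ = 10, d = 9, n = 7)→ a_0 = 10 + 0*9 = 10
a_1 = 10 + 1*9 = 19
a_2 = 10 + 2*9 = 28
...
= [10, 19, 28, 37, 46, 55, 64]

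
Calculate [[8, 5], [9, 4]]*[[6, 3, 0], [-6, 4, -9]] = C[0][0] = (8)*(6) + (5)*(-6) = 18
C[0][1] = (8)*(3) + (5)*(4) = 44
C[0][2] = (8)*(0) + (5)*(-9) = -45
C[1][0] = (9)*(6) + (4)*(-6) = 30
C[1][1] = (9)*(3) + (4)*(4) = 43
C[1][2] = (9)*(0) + (4)*(-9) = -36
= [[18, 44, -45], [30, 43, -36]]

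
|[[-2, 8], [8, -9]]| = (-2)*(-9) - (8)*(8)
= -46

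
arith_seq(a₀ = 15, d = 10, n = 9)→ [15, 25, 35, 45, 55, 65, 75, 85, 95]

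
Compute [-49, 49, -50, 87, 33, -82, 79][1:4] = [49, -50, 87]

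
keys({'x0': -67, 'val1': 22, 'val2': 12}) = ['x0', 'val1', 'val2']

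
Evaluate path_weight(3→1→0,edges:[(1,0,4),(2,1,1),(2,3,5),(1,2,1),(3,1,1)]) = 5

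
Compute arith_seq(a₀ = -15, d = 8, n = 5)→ a_0 = -15 + 0*8 = -15
a_1 = -15 + 1*8 = -7
a_2 = -15 + 2*8 = 1
...
= [-15, -7, 1, 9, 17]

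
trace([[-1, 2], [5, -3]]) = -4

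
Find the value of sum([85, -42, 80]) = 123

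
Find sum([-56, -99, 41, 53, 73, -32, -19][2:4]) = 94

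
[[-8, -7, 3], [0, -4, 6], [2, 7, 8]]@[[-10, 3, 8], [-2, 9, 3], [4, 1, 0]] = [[106, -84, -85], [32, -30, -12], [-2, 77, 37]]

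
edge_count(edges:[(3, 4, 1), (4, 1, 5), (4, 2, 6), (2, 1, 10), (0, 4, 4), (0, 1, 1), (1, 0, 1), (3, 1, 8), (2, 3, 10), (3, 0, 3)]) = 10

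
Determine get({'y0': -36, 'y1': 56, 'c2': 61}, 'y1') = 56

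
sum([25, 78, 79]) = 25 + 78 + 79
= 182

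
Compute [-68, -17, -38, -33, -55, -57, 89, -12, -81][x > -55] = keep x where x > -55: -68✗, -17✓, -38✓, -33✓, -55✗, -57✗, 89✓, -12✓, -81✗
= [-17, -38, -33, 89, -12]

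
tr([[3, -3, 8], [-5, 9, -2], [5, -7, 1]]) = 13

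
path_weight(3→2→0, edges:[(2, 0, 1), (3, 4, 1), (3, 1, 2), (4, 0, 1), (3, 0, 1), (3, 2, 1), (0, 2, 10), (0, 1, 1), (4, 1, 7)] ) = w(3→2)=1 + w(2→0)=1
= 2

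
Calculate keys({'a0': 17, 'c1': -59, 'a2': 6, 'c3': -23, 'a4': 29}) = ['a0', 'c1', 'a2', 'c3', 'a4']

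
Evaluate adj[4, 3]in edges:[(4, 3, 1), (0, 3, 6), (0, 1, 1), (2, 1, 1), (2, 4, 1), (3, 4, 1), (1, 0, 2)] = 1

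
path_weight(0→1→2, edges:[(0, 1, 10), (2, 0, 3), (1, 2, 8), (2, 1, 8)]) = 18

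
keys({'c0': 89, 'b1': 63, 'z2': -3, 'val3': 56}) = ['c0', 'b1', 'z2', 'val3']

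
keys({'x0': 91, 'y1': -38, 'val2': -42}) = ['x0', 'y1', 'val2']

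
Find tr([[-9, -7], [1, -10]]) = -19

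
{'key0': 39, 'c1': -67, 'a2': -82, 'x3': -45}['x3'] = -45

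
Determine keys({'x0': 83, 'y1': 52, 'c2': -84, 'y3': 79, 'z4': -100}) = ['x0', 'y1', 'c2', 'y3', 'z4']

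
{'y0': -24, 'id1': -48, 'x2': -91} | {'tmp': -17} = {'y0': -24, 'id1': -48, 'x2': -91, 'tmp': -17}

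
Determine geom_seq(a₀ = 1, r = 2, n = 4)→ a_0 = 1*2^0 = 1
a_1 = 1*2^1 = 2
a_2 = 1*2^2 = 4
...
= [1, 2, 4, 8]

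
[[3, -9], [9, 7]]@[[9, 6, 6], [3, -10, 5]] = [[0, 108, -27], [102, -16, 89]]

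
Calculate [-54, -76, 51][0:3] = [-54, -76, 51]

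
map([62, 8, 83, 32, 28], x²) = [3844, 64, 6889, 1024, 784]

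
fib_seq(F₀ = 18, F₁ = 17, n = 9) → F_2 = F_1 + F_0 = 35
F_3 = F_2 + F_1 = 52
F_4 = F_3 + F_2 = 87
...
= [18, 17, 35, 52, 87, 139, 226, 365, 591]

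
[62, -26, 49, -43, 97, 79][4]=97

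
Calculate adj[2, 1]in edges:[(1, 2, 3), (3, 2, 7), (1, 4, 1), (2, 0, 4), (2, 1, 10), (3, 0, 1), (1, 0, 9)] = 10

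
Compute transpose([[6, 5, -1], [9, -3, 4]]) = [[6, 9], [5, -3], [-1, 4]]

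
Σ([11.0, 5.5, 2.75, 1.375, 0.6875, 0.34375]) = 21.65625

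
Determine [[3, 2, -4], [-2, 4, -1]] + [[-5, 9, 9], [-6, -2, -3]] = [[-2, 11, 5], [-8, 2, -4]]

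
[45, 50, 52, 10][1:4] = [50, 52, 10]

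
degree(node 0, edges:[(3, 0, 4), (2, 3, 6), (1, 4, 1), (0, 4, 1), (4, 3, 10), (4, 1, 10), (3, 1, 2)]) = 2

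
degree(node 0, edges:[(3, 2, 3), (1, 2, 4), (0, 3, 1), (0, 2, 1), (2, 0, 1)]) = 3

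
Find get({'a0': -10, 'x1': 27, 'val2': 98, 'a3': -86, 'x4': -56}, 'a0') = -10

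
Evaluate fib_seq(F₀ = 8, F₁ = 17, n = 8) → F_2 = F_1 + F_0 = 25
F_3 = F_2 + F_1 = 42
F_4 = F_3 + F_2 = 67
...
= [8, 17, 25, 42, 67, 109, 176, 285]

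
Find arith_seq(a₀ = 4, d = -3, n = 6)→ a_0 = 4 + 0*-3 = 4
a_1 = 4 + 1*-3 = 1
a_2 = 4 + 2*-3 = -2
...
= [4, 1, -2, -5, -8, -11]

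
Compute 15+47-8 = 54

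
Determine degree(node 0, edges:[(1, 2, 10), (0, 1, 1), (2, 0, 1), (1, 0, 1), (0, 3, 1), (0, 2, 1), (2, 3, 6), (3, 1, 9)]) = incident: (0,1), (2,0), (1,0), (0,3), (0,2)
= 5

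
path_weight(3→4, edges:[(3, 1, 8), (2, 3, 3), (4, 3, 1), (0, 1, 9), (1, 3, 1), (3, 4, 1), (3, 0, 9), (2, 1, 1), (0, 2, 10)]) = w(3→4)=1
= 1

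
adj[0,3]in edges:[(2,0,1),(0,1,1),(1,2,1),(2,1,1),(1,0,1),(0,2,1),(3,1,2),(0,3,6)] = 6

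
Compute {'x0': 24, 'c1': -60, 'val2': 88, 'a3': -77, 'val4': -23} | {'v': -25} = {'x0': 24, 'c1': -60, 'val2': 88, 'a3': -77, 'val4': -23, 'v': -25}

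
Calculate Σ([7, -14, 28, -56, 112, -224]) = 7 + -14 + 28 + -56 + 112 + -224
= -147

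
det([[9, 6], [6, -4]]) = -72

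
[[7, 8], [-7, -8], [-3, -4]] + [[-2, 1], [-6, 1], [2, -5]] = [[5, 9], [-13, -7], [-1, -9]]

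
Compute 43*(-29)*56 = -69832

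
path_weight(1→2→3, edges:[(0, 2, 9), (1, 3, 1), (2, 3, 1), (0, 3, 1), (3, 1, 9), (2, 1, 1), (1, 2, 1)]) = 2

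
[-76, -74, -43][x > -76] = [-74, -43]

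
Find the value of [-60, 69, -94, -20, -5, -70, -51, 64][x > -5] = [69, 64]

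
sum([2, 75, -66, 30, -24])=17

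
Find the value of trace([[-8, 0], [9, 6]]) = diagonal: (-8) + 6
= -2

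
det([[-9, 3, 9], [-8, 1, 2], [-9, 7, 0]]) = (1)*(-9)*det([[1, 2], [7, 0]]) + (-1)*(3)*det([[-8, 2], [-9, 0]]) + (1)*(9)*det([[-8, 1], [-9, 7]])
= 126 + -54 + -423
= -351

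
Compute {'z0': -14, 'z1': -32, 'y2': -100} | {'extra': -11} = {'z0': -14, 'z1': -32, 'y2': -100, 'extra': -11}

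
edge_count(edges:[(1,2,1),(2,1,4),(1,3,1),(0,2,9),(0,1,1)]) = 5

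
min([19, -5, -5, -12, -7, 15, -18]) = -18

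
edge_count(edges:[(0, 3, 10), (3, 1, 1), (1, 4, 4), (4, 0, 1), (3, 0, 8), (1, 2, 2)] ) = 6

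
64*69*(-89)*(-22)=8646528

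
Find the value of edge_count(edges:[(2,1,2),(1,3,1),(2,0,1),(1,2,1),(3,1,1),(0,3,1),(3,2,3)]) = 7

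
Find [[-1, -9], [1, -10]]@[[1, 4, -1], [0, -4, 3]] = [[-1, 32, -26], [1, 44, -31]]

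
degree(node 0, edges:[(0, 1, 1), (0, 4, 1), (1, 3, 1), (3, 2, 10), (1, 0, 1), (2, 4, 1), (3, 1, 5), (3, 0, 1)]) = incident: (0,1), (0,4), (1,0), (3,0)
= 4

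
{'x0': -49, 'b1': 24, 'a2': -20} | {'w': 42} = {'x0': -49, 'b1': 24, 'a2': -20, 'w': 42}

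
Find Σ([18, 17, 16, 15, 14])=80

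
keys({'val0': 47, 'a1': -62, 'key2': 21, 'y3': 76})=['val0', 'a1', 'key2', 'y3']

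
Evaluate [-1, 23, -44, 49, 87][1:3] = [23, -44]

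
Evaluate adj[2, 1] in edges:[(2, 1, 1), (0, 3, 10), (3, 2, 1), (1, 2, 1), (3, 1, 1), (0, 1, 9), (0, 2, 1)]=1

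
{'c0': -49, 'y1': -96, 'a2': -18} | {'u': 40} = {'c0': -49, 'y1': -96, 'a2': -18, 'u': 40}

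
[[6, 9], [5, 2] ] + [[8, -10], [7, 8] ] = [[14, -1], [12, 10]]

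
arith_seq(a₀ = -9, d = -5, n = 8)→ a_0 = -9 + 0*-5 = -9
a_1 = -9 + 1*-5 = -14
a_2 = -9 + 2*-5 = -19
...
= [-9, -14, -19, -24, -29, -34, -39, -44]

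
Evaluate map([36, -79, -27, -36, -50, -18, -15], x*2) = 36*2=72, -79*2=-158, -27*2=-54, -36*2=-72, -50*2=-100, -18*2=-36, -15*2=-30
= [72, -158, -54, -72, -100, -36, -30]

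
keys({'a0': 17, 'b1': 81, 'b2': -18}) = ['a0', 'b1', 'b2']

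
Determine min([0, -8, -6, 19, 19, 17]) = -8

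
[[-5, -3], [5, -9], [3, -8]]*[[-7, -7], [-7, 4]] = [[56, 23], [28, -71], [35, -53]]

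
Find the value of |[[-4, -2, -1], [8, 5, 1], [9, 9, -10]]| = 31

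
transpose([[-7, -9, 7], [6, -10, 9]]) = [[-7, 6], [-9, -10], [7, 9]]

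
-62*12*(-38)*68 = 1922496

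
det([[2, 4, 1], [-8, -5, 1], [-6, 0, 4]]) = (1)*(2)*det([[-5, 1], [0, 4]]) + (-1)*(4)*det([[-8, 1], [-6, 4]]) + (1)*(1)*det([[-8, -5], [-6, 0]])
= -40 + 104 + -30
= 34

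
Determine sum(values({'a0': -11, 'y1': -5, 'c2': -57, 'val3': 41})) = -32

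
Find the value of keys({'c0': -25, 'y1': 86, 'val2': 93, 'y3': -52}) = ['c0', 'y1', 'val2', 'y3']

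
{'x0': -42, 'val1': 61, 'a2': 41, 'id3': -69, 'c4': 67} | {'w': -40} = {'x0': -42, 'val1': 61, 'a2': 41, 'id3': -69, 'c4': 67, 'w': -40}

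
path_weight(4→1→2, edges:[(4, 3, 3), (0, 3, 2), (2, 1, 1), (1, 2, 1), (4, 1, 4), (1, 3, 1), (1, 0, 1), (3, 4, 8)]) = 5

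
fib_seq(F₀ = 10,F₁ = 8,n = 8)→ F_2 = F_1 + F_0 = 18
F_3 = F_2 + F_1 = 26
F_4 = F_3 + F_2 = 44
...
= [10, 8, 18, 26, 44, 70, 114, 184]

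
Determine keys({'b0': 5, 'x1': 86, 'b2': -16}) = ['b0', 'x1', 'b2']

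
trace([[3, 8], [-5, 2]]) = 5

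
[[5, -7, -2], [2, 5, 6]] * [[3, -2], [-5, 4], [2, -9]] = [[46, -20], [-7, -38]]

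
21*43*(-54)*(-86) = 4193532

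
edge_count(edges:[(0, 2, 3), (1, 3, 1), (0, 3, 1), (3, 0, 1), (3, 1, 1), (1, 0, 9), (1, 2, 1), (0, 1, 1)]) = 8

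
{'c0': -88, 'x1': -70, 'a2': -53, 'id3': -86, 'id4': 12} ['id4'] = 12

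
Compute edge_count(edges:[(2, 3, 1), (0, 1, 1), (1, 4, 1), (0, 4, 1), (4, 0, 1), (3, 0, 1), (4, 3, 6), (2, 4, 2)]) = 8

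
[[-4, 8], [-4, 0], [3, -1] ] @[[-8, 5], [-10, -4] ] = C[0][0] = (-4)*(-8) + (8)*(-10) = -48
C[0][1] = (-4)*(5) + (8)*(-4) = -52
C[1][0] = (-4)*(-8) + (0)*(-10) = 32
C[1][1] = (-4)*(5) + (0)*(-4) = -20
C[2][0] = (3)*(-8) + (-1)*(-10) = -14
C[2][1] = (3)*(5) + (-1)*(-4) = 19
= [[-48, -52], [32, -20], [-14, 19]]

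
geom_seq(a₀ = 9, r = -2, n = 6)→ a_0 = 9*(-2)^0 = 9
a_1 = 9*(-2)^1 = -18
a_2 = 9*(-2)^2 = 36
...
= [9, -18, 36, -72, 144, -288]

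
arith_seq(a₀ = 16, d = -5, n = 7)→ [16, 11, 6, 1, -4, -9, -14]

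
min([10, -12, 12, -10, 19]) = -12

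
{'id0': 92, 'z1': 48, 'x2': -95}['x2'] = -95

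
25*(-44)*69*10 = -759000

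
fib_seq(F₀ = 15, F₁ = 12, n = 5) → [15, 12, 27, 39, 66]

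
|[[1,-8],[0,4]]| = 4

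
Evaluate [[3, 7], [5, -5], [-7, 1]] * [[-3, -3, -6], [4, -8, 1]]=C[0][0] = (3)*(-3) + (7)*(4) = 19
C[0][1] = (3)*(-3) + (7)*(-8) = -65
C[0][2] = (3)*(-6) + (7)*(1) = -11
C[1][0] = (5)*(-3) + (-5)*(4) = -35
C[1][1] = (5)*(-3) + (-5)*(-8) = 25
C[1][2] = (5)*(-6) + (-5)*(1) = -35
... (3 more cells)
= [[19, -65, -11], [-35, 25, -35], [25, 13, 43]]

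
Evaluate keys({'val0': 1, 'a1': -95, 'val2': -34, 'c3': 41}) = ['val0', 'a1', 'val2', 'c3']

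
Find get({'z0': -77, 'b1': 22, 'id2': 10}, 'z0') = -77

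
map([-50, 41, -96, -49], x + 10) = -50+10=-40, 41+10=51, -96+10=-86, -49+10=-39
= [-40, 51, -86, -39]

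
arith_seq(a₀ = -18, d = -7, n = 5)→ [-18, -25, -32, -39, -46]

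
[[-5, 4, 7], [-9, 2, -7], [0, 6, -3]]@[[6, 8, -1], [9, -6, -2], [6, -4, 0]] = C[0][0] = (-5)*(6) + (4)*(9) + (7)*(6) = 48
C[0][1] = (-5)*(8) + (4)*(-6) + (7)*(-4) = -92
C[0][2] = (-5)*(-1) + (4)*(-2) + (7)*(0) = -3
C[1][0] = (-9)*(6) + (2)*(9) + (-7)*(6) = -78
C[1][1] = (-9)*(8) + (2)*(-6) + (-7)*(-4) = -56
C[1][2] = (-9)*(-1) + (2)*(-2) + (-7)*(0) = 5
... (3 more cells)
= [[48, -92, -3], [-78, -56, 5], [36, -24, -12]]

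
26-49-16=-39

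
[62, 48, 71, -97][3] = -97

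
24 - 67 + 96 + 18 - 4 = 67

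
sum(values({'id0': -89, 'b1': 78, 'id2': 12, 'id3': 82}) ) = (-89) + 78 + 12 + 82
= 83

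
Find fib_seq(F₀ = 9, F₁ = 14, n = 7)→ F_2 = F_1 + F_0 = 23
F_3 = F_2 + F_1 = 37
F_4 = F_3 + F_2 = 60
...
= [9, 14, 23, 37, 60, 97, 157]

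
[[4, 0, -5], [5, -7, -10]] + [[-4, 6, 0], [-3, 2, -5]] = [[0, 6, -5], [2, -5, -15]]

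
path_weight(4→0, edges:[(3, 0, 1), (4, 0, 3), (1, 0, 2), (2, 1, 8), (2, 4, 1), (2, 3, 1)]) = w(4→0)=3
= 3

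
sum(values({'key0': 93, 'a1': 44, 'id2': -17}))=120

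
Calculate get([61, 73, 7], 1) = 73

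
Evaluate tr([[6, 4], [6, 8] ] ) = 14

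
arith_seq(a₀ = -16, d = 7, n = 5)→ [-16, -9, -2, 5, 12]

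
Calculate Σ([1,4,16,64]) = 1 + 4 + 16 + 64
= 85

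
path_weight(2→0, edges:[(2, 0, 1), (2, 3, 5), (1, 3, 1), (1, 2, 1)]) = 1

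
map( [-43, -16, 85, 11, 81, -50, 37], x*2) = [-86, -32, 170, 22, 162, -100, 74]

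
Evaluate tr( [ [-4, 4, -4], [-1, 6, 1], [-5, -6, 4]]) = 6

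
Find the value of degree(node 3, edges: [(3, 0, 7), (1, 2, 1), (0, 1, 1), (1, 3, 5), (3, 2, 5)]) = 3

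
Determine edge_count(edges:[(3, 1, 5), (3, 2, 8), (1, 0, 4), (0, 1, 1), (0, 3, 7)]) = 5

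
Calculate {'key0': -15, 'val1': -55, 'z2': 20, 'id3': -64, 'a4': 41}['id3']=-64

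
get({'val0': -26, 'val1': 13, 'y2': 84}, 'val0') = -26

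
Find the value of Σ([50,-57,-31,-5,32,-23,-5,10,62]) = 33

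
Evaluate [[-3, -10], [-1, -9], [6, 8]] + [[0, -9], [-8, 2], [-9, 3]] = [[-3, -19], [-9, -7], [-3, 11]]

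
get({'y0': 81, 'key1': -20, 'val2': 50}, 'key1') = -20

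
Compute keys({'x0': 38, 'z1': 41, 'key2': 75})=['x0', 'z1', 'key2']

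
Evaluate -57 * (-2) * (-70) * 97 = -774060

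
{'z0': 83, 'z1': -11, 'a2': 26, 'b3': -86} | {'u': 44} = {'z0': 83, 'z1': -11, 'a2': 26, 'b3': -86, 'u': 44}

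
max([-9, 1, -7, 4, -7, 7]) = 7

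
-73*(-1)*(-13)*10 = -9490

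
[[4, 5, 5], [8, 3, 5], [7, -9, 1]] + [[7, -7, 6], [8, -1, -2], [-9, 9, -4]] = [[11, -2, 11], [16, 2, 3], [-2, 0, -3]]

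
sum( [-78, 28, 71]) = (-78) + 28 + 71
= 21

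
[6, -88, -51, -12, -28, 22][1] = -88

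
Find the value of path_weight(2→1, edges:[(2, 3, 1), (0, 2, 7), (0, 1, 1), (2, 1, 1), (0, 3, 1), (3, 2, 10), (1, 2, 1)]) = w(2→1)=1
= 1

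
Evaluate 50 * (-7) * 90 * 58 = -1827000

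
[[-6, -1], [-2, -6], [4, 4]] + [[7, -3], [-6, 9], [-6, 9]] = [[1, -4], [-8, 3], [-2, 13]]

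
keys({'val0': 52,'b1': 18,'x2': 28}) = ['val0', 'b1', 'x2']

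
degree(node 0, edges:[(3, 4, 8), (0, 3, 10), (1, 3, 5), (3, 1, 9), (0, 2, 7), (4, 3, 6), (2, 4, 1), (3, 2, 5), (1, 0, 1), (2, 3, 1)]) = 3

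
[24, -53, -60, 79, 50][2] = -60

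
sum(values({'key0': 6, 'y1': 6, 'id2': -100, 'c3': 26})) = 6 + 6 + (-100) + 26
= -62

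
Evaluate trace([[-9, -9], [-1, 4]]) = -5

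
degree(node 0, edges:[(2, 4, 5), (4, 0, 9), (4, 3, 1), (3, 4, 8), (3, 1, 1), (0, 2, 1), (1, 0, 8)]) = incident: (4,0), (0,2), (1,0)
= 3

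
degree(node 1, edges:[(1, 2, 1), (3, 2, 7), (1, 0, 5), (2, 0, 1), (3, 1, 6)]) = 3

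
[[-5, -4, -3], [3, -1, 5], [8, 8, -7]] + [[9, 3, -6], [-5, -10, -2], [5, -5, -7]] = [[4, -1, -9], [-2, -11, 3], [13, 3, -14]]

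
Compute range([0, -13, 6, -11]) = 19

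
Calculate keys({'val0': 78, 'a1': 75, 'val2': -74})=['val0', 'a1', 'val2']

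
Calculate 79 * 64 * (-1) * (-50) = 252800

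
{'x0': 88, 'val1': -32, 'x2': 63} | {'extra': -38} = {'x0': 88, 'val1': -32, 'x2': 63, 'extra': -38}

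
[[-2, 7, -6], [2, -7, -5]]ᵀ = [[-2, 2], [7, -7], [-6, -5]]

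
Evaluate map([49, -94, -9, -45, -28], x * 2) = [98, -188, -18, -90, -56]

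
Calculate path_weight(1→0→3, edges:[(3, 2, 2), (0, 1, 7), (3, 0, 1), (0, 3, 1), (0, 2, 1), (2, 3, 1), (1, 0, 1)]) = w(1→0)=1 + w(0→3)=1
= 2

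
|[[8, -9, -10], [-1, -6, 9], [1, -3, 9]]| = -468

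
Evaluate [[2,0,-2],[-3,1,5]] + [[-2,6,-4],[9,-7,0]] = [[0, 6, -6], [6, -6, 5]]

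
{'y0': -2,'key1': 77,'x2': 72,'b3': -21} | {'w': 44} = {'y0': -2, 'key1': 77, 'x2': 72, 'b3': -21, 'w': 44}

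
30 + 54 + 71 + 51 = 206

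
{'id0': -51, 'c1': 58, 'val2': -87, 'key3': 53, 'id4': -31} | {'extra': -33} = {'id0': -51, 'c1': 58, 'val2': -87, 'key3': 53, 'id4': -31, 'extra': -33}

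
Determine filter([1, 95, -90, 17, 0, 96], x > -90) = keep x where x > -90: 1✓, 95✓, -90✗, 17✓, 0✓, 96✓
= [1, 95, 17, 0, 96]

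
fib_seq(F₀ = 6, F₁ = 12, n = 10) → [6, 12, 18, 30, 48, 78, 126, 204, 330, 534]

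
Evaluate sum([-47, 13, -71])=-105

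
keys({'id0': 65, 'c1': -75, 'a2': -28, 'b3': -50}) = ['id0', 'c1', 'a2', 'b3']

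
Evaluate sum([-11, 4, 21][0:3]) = 14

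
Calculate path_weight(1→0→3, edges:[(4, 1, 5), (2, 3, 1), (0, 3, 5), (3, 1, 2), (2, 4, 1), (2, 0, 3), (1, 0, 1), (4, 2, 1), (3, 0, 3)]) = 6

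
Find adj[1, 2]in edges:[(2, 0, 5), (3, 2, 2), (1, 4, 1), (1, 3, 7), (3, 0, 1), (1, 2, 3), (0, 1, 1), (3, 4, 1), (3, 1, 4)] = 3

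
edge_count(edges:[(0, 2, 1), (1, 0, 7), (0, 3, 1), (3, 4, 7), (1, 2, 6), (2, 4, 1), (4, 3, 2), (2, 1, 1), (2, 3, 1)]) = 9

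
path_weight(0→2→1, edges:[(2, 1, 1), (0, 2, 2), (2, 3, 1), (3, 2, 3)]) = 3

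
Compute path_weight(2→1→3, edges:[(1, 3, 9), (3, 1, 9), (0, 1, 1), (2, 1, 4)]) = w(2→1)=4 + w(1→3)=9
= 13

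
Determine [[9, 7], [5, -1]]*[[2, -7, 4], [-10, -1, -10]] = C[0][0] = (9)*(2) + (7)*(-10) = -52
C[0][1] = (9)*(-7) + (7)*(-1) = -70
C[0][2] = (9)*(4) + (7)*(-10) = -34
C[1][0] = (5)*(2) + (-1)*(-10) = 20
C[1][1] = (5)*(-7) + (-1)*(-1) = -34
C[1][2] = (5)*(4) + (-1)*(-10) = 30
= [[-52, -70, -34], [20, -34, 30]]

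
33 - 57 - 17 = -41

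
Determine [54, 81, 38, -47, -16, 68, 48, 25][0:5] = [54, 81, 38, -47, -16]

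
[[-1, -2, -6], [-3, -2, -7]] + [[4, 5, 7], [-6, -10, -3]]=[[3, 3, 1], [-9, -12, -10]]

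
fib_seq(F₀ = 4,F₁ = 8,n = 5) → F_2 = F_1 + F_0 = 12
F_3 = F_2 + F_1 = 20
F_4 = F_3 + F_2 = 32
= [4, 8, 12, 20, 32]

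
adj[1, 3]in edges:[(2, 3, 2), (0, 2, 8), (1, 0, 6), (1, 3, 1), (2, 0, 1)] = 1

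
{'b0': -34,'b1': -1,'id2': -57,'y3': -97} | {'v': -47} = {'b0': -34, 'b1': -1, 'id2': -57, 'y3': -97, 'v': -47}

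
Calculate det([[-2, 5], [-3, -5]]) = (-2)*(-5) - (5)*(-3)
= 25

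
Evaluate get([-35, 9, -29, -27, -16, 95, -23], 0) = -35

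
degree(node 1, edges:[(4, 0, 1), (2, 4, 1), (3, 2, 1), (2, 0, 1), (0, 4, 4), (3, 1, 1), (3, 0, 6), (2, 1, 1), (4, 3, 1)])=2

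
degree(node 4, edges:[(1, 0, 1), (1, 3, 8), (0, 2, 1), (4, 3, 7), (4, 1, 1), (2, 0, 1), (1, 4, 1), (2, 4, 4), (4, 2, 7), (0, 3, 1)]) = incident: (4,3), (4,1), (1,4), (2,4), (4,2)
= 5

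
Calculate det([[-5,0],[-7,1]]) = (-5)*(1) - (0)*(-7)
= -5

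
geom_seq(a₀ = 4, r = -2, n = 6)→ a_0 = 4*(-2)^0 = 4
a_1 = 4*(-2)^1 = -8
a_2 = 4*(-2)^2 = 16
...
= [4, -8, 16, -32, 64, -128]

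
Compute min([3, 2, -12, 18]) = -12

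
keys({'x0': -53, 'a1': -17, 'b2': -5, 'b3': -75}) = ['x0', 'a1', 'b2', 'b3']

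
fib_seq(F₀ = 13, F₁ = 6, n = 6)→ F_2 = F_1 + F_0 = 19
F_3 = F_2 + F_1 = 25
F_4 = F_3 + F_2 = 44
...
= [13, 6, 19, 25, 44, 69]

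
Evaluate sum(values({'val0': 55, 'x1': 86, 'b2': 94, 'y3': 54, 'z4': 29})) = 318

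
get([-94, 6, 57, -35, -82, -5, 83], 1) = 6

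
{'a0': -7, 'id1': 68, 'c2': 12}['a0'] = -7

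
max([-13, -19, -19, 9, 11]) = 11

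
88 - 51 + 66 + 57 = 160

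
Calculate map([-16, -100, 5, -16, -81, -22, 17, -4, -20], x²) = (-16)²=256, (-100)²=10000, (5)²=25, (-16)²=256, (-81)²=6561, (-22)²=484, (17)²=289, (-4)²=16, (-20)²=400
= [256, 10000, 25, 256, 6561, 484, 289, 16, 400]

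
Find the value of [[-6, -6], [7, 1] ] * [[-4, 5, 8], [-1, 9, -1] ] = [[30, -84, -42], [-29, 44, 55]]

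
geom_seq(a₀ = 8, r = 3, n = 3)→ a_0 = 8*3^0 = 8
a_1 = 8*3^1 = 24
a_2 = 8*3^2 = 72
= [8, 24, 72]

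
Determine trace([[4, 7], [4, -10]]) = diagonal: 4 + (-10)
= -6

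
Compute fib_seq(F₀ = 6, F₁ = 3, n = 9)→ F_2 = F_1 + F_0 = 9
F_3 = F_2 + F_1 = 12
F_4 = F_3 + F_2 = 21
...
= [6, 3, 9, 12, 21, 33, 54, 87, 141]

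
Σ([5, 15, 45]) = 5 + 15 + 45
= 65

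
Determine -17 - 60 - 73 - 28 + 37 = -141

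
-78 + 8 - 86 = -156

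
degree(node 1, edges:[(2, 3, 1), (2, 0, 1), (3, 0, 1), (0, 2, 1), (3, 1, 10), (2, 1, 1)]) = 2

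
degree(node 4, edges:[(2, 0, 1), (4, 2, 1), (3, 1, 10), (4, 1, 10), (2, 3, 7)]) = incident: (4,2), (4,1)
= 2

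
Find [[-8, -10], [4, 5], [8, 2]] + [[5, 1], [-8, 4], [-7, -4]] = [[-3, -9], [-4, 9], [1, -2]]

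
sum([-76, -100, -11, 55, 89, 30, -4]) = (-76) + (-100) + (-11) + 55 + 89 + 30 + (-4)
= -17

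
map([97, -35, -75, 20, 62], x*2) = 97*2=194, -35*2=-70, -75*2=-150, 20*2=40, 62*2=124
= [194, -70, -150, 40, 124]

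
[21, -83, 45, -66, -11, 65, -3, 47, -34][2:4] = [45, -66]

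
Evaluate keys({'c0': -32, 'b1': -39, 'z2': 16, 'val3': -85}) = ['c0', 'b1', 'z2', 'val3']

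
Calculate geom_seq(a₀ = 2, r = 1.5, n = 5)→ a_0 = 2*1.5^0 = 2.0
a_1 = 2*1.5^1 = 3.0
a_2 = 2*1.5^2 = 4.5
...
= [2.0, 3.0, 4.5, 6.75, 10.125]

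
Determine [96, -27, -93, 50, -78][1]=-27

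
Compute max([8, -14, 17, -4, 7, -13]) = 17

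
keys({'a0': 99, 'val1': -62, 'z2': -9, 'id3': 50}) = ['a0', 'val1', 'z2', 'id3']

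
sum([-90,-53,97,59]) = 13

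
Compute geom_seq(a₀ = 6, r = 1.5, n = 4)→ a_0 = 6*1.5^0 = 6.0
a_1 = 6*1.5^1 = 9.0
a_2 = 6*1.5^2 = 13.5
...
= [6.0, 9.0, 13.5, 20.25]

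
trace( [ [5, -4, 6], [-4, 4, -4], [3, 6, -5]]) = 4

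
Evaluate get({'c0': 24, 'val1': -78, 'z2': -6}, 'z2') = -6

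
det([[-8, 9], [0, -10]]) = (-8)*(-10) - (9)*(0)
= 80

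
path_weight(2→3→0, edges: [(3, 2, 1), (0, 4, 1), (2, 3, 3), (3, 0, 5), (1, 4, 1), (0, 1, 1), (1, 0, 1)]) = w(2→3)=3 + w(3→0)=5
= 8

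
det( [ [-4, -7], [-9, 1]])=(-4)*(1) - (-7)*(-9)
= -67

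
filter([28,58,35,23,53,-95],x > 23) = keep x where x > 23: 28✓, 58✓, 35✓, 23✗, 53✓, -95✗
= [28, 58, 35, 53]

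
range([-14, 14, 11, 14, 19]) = 33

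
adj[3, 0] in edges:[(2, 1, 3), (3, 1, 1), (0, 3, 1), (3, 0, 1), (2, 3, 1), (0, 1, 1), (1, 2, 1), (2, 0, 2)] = 1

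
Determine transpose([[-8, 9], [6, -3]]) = [[-8, 6], [9, -3]]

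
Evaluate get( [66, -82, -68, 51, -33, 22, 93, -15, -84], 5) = 22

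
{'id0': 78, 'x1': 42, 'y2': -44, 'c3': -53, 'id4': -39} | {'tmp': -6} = {'id0': 78, 'x1': 42, 'y2': -44, 'c3': -53, 'id4': -39, 'tmp': -6}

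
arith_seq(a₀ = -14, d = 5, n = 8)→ [-14, -9, -4, 1, 6, 11, 16, 21]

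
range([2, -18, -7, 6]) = 24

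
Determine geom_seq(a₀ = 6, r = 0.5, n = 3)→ [6.0, 3.0, 1.5]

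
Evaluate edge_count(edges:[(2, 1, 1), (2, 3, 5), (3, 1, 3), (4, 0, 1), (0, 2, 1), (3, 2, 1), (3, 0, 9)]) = 7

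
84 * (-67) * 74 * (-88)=36649536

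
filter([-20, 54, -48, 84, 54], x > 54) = keep x where x > 54: -20✗, 54✗, -48✗, 84✓, 54✗
= [84]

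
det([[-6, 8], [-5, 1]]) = 34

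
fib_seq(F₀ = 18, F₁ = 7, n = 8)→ [18, 7, 25, 32, 57, 89, 146, 235]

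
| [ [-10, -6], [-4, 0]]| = (-10)*(0) - (-6)*(-4)
= -24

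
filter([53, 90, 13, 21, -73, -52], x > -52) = [53, 90, 13, 21]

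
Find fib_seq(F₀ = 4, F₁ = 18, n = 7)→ F_2 = F_1 + F_0 = 22
F_3 = F_2 + F_1 = 40
F_4 = F_3 + F_2 = 62
...
= [4, 18, 22, 40, 62, 102, 164]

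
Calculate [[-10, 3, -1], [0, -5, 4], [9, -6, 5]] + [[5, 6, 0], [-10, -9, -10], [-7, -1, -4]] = [[-5, 9, -1], [-10, -14, -6], [2, -7, 1]]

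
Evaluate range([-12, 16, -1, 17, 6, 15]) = 29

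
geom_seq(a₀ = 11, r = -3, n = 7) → [11, -33, 99, -297, 891, -2673, 8019]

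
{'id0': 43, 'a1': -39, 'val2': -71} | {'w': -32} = {'id0': 43, 'a1': -39, 'val2': -71, 'w': -32}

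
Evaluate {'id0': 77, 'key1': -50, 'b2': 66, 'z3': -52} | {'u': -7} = {'id0': 77, 'key1': -50, 'b2': 66, 'z3': -52, 'u': -7}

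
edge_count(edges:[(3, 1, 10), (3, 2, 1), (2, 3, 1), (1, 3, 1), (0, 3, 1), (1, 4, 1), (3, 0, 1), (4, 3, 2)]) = 8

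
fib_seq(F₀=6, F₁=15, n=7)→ [6, 15, 21, 36, 57, 93, 150]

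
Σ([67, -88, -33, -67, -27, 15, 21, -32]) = -144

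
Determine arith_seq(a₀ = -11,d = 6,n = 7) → [-11, -5, 1, 7, 13, 19, 25]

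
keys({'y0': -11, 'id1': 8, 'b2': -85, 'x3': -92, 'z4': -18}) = ['y0', 'id1', 'b2', 'x3', 'z4']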